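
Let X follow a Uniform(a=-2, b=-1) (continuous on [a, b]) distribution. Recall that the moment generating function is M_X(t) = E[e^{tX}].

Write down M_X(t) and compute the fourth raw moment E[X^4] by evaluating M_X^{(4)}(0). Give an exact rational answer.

M_X(t) = (e^(-t) - e^(-2*t))/t
M^(4)(t) = (t^4*e^(t) - 16*t^4 + 4*t^3*e^(t) - 32*t^3 + 12*t^2*e^(t) - 48*t^2 + 24*t*e^(t) - 48*t + 24*e^(t) - 24)*e^(-2*t)/t^5

E[X^4] = M^(4)(0) = 31/5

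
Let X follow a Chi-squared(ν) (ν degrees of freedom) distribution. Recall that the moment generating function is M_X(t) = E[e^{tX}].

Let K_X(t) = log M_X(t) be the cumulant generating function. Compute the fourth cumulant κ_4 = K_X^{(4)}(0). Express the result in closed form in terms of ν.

M_X(t) = (1 - 2*t)^(-ν/2)
K_X(t) = log M_X(t) = -ν*log(1 - 2*t)/2
dK/dt = -ν/(2*t - 1)
d^2K/dt^2 = 2*ν/(4*t^2 - 4*t + 1)
d^3K/dt^3 = -8*ν/(8*t^3 - 12*t^2 + 6*t - 1)
d^4K/dt^4 = 48*ν/(16*t^4 - 32*t^3 + 24*t^2 - 8*t + 1)

κ_4 = d^4K/dt^4 |_{t=0} = 48*ν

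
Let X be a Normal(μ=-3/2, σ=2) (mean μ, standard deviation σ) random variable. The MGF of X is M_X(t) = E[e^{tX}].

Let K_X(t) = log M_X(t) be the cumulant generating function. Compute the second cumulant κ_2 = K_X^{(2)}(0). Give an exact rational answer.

M_X(t) = e^(2*t^2 - 3*t/2)
K_X(t) = log M_X(t) = 2*t^2 - 3*t/2
K′(t) = 4*t - 3/2
K′′(t) = 4

κ_2 = K′′(0) = 4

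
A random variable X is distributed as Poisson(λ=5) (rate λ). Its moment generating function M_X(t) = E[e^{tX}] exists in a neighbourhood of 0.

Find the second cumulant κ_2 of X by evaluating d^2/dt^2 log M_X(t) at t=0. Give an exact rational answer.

M_X(t) = e^(5*e^(t) - 5)
K_X(t) = log M_X(t) = 5*e^(t) - 5
K^(2)(t) = 5*e^(t)

κ_2 = K^(2)(0) = 5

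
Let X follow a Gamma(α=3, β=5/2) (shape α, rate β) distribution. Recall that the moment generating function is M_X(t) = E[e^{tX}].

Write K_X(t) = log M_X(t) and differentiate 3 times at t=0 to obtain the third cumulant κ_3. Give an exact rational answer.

κ_3 = K′′′(0) = 48/125

M_X(t) = 125/(8*(5/2 - t)^3)
K_X(t) = log M_X(t) = -3*log(5/2 - t) - 3*log(2) + 3*log(5)
K′(t) = -6/(2*t - 5)
K′′(t) = 12/(4*t^2 - 20*t + 25)
K′′′(t) = -48/(8*t^3 - 60*t^2 + 150*t - 125)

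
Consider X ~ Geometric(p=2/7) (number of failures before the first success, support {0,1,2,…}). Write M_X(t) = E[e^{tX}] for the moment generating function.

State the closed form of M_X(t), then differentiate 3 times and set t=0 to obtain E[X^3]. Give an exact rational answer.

E[X^3] = D^3[M](0) = 535/4

M_X(t) = 2/(7*(1 - 5*e^(t)/7))
D^3[M](t) = (250*e^(3*t) + 1400*e^(2*t) + 490*e^(t))/(625*e^(4*t) - 3500*e^(3*t) + 7350*e^(2*t) - 6860*e^(t) + 2401)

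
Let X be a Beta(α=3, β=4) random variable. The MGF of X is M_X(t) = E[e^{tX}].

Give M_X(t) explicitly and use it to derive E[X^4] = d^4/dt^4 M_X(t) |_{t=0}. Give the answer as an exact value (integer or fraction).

M_X(t) = ₁F₁(3; 7; t)
dM/dt = 3*₁F₁(4; 8; t)/7
d^2M/dt^2 = 3*₁F₁(5; 9; t)/14
d^3M/dt^3 = 5*₁F₁(6; 10; t)/42
d^4M/dt^4 = ₁F₁(7; 11; t)/14

E[X^4] = d^4M/dt^4 |_{t=0} = 1/14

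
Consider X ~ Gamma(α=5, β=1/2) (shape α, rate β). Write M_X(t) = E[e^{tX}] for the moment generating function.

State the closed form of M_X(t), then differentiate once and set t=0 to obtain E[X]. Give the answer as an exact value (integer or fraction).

E[X] = M^(1)(0) = 10

M_X(t) = 1/(32*(1/2 - t)^5)
M^(1)(t) = 10/(64*t^6 - 192*t^5 + 240*t^4 - 160*t^3 + 60*t^2 - 12*t + 1)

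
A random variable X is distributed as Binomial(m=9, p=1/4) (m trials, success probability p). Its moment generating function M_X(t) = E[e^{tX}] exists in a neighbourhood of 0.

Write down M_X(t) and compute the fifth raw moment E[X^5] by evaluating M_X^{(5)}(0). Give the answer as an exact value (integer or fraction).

E[X^5] = d^5M/dt^5 |_{t=0} = 25569/64

M_X(t) = (e^(t)/4 + 3/4)^9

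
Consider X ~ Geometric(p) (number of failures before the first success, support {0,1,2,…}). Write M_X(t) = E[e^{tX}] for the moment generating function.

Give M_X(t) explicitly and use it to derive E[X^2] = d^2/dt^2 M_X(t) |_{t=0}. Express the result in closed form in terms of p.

M_X(t) = p/(-(1 - p)*e^(t) + 1)

E[X^2] = M^(2)(0) = 1 - 3/p + 2/p^2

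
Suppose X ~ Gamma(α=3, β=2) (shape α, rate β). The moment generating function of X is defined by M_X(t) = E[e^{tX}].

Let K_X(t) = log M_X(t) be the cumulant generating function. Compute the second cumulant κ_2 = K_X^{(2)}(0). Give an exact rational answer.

κ_2 = K^(2)(0) = 3/4

M_X(t) = 8/(2 - t)^3
K_X(t) = log M_X(t) = -3*log(2 - t) + 3*log(2)
K^(2)(t) = 3/(t^2 - 4*t + 4)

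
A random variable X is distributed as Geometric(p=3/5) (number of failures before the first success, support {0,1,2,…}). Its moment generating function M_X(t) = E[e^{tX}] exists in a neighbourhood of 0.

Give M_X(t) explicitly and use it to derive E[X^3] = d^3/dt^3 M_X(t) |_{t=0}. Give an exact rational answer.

M_X(t) = 3/(5*(1 - 2*e^(t)/5))
dM/dt = 6*e^(t)/(4*e^(2*t) - 20*e^(t) + 25)
d^2M/dt^2 = (-12*e^(2*t) - 30*e^(t))/(8*e^(3*t) - 60*e^(2*t) + 150*e^(t) - 125)
d^3M/dt^3 = (24*e^(3*t) + 240*e^(2*t) + 150*e^(t))/(16*e^(4*t) - 160*e^(3*t) + 600*e^(2*t) - 1000*e^(t) + 625)

E[X^3] = d^3M/dt^3 |_{t=0} = 46/9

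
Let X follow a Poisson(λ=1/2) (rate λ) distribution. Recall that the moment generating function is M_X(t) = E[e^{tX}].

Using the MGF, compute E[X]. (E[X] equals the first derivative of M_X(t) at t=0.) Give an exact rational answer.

E[X] = D[M](0) = 1/2

M_X(t) = e^(e^(t)/2 - 1/2)
D[M](t) = e^(-1/2)*e^(t)*e^(e^(t)/2)/2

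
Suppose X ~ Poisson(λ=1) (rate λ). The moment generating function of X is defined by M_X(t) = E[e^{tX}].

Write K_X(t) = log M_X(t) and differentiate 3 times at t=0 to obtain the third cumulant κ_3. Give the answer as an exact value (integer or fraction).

M_X(t) = e^(e^(t) - 1)
K_X(t) = log M_X(t) = e^(t) - 1
D^3[K](t) = e^(t)

κ_3 = D^3[K](0) = 1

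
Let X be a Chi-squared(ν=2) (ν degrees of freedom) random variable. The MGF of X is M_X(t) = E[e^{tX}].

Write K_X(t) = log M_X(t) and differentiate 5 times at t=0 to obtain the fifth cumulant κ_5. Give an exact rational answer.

κ_5 = K′′′′′(0) = 768

M_X(t) = 1/(1 - 2*t)
K_X(t) = log M_X(t) = -log(1 - 2*t)
K′(t) = -2/(2*t - 1)
K′′(t) = 4/(4*t^2 - 4*t + 1)
K′′′(t) = -16/(8*t^3 - 12*t^2 + 6*t - 1)
K′′′′(t) = 96/(16*t^4 - 32*t^3 + 24*t^2 - 8*t + 1)
K′′′′′(t) = -768/(32*t^5 - 80*t^4 + 80*t^3 - 40*t^2 + 10*t - 1)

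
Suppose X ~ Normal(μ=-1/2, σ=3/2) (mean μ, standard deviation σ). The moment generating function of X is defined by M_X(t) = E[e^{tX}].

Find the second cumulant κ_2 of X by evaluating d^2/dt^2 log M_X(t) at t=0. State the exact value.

M_X(t) = e^(9*t^2/8 - t/2)
K_X(t) = log M_X(t) = 9*t^2/8 - t/2
dK/dt = 9*t/4 - 1/2
d^2K/dt^2 = 9/4

κ_2 = d^2K/dt^2 |_{t=0} = 9/4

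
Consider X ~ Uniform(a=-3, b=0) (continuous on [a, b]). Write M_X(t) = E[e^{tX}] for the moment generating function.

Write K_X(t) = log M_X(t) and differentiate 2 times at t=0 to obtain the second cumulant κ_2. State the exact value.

κ_2 = K^(2)(0) = 3/4

M_X(t) = (1 - e^(-3*t))/(3*t)
K_X(t) = log M_X(t) = -log(t) + log(1 - e^(-3*t)) - log(3)
K^(2)(t) = (-9*t^2*e^(3*t) + e^(6*t) - 2*e^(3*t) + 1)/(t^2*e^(6*t) - 2*t^2*e^(3*t) + t^2)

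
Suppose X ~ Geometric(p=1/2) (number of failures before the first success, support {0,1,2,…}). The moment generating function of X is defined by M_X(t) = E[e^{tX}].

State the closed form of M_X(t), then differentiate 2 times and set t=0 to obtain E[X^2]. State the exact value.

E[X^2] = D^2[M](0) = 3

M_X(t) = 1/(2*(1 - e^(t)/2))
D^2[M](t) = (-e^(2*t) - 2*e^(t))/(e^(3*t) - 6*e^(2*t) + 12*e^(t) - 8)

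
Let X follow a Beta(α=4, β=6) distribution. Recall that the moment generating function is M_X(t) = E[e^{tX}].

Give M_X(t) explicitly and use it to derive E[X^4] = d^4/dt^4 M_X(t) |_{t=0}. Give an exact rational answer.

M_X(t) = ₁F₁(4; 10; t)
dM/dt = 2*₁F₁(5; 11; t)/5
d^2M/dt^2 = 2*₁F₁(6; 12; t)/11
d^3M/dt^3 = ₁F₁(7; 13; t)/11
d^4M/dt^4 = 7*₁F₁(8; 14; t)/143

E[X^4] = d^4M/dt^4 |_{t=0} = 7/143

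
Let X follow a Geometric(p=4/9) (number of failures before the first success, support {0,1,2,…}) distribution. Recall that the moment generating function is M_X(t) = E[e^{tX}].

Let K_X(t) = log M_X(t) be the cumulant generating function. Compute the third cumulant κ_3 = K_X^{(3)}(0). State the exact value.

M_X(t) = 4/(9*(1 - 5*e^(t)/9))
K_X(t) = log M_X(t) = -log(1 - 5*e^(t)/9) - 2*log(3) + 2*log(2)
K′(t) = -5*e^(t)/(5*e^(t) - 9)
K′′(t) = 45*e^(t)/(25*e^(2*t) - 90*e^(t) + 81)
K′′′(t) = (-225*e^(2*t) - 405*e^(t))/(125*e^(3*t) - 675*e^(2*t) + 1215*e^(t) - 729)

κ_3 = K′′′(0) = 315/32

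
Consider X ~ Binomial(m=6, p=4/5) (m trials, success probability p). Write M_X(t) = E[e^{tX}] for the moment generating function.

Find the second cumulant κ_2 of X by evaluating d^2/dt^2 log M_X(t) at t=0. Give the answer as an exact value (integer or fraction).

κ_2 = d^2K/dt^2 |_{t=0} = 24/25

M_X(t) = (4*e^(t)/5 + 1/5)^6
K_X(t) = log M_X(t) = 6*log(4*e^(t)/5 + 1/5)
dK/dt = 24*e^(t)/(4*e^(t) + 1)
d^2K/dt^2 = 24*e^(t)/(16*e^(2*t) + 8*e^(t) + 1)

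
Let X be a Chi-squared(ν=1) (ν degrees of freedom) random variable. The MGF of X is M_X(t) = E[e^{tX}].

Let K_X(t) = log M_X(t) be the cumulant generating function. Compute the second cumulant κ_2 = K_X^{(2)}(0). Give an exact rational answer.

κ_2 = D^2[K](0) = 2

M_X(t) = 1/√(1 - 2*t)
K_X(t) = log M_X(t) = -log(1 - 2*t)/2
D^2[K](t) = 2/(4*t^2 - 4*t + 1)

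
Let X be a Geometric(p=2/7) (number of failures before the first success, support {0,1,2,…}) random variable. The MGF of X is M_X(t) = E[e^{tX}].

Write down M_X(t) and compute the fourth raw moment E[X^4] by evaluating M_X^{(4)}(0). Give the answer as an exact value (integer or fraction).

E[X^4] = D^4[M](0) = 1590

M_X(t) = 2/(7*(1 - 5*e^(t)/7))
D^4[M](t) = (-1250*e^(4*t) - 19250*e^(3*t) - 26950*e^(2*t) - 3430*e^(t))/(3125*e^(5*t) - 21875*e^(4*t) + 61250*e^(3*t) - 85750*e^(2*t) + 60025*e^(t) - 16807)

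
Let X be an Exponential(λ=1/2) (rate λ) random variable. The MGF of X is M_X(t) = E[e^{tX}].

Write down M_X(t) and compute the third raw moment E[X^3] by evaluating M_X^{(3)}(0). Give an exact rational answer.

M_X(t) = 1/(2*(1/2 - t))
dM/dt = 2/(4*t^2 - 4*t + 1)
d^2M/dt^2 = -8/(8*t^3 - 12*t^2 + 6*t - 1)
d^3M/dt^3 = 48/(16*t^4 - 32*t^3 + 24*t^2 - 8*t + 1)

E[X^3] = d^3M/dt^3 |_{t=0} = 48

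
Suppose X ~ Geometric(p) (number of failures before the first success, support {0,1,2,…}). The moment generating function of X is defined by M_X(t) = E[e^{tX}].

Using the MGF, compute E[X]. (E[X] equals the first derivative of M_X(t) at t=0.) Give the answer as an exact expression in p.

E[X] = D[M](0) = (1 - p)/p

M_X(t) = p/(-(1 - p)*e^(t) + 1)
D[M](t) = (-p^2*e^(t) + p*e^(t))/(p^2*e^(2*t) - 2*p*e^(2*t) + 2*p*e^(t) + e^(2*t) - 2*e^(t) + 1)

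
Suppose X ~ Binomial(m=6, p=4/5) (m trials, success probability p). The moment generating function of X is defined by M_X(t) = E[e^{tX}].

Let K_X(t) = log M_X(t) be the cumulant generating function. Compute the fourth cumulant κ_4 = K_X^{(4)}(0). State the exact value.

κ_4 = K^(4)(0) = 24/625

M_X(t) = (4*e^(t)/5 + 1/5)^6
K_X(t) = log M_X(t) = 6*log(4*e^(t)/5 + 1/5)
K^(4)(t) = (384*e^(3*t) - 384*e^(2*t) + 24*e^(t))/(256*e^(4*t) + 256*e^(3*t) + 96*e^(2*t) + 16*e^(t) + 1)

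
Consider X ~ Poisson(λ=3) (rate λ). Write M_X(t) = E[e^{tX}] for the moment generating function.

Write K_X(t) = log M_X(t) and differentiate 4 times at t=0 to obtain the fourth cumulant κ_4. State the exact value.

κ_4 = d^4K/dt^4 |_{t=0} = 3

M_X(t) = e^(3*e^(t) - 3)
K_X(t) = log M_X(t) = 3*e^(t) - 3
dK/dt = 3*e^(t)
d^2K/dt^2 = 3*e^(t)
d^3K/dt^3 = 3*e^(t)
d^4K/dt^4 = 3*e^(t)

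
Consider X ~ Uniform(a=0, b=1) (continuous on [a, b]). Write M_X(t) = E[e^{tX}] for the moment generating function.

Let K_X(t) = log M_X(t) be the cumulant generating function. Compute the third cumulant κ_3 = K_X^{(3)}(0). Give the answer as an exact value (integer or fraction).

M_X(t) = (e^(t) - 1)/t
K_X(t) = log M_X(t) = -log(t) + log(e^(t) - 1)
K′(t) = (t*e^(t) - e^(t) + 1)/(t*e^(t) - t)
K′′(t) = (-t^2*e^(t) + e^(2*t) - 2*e^(t) + 1)/(t^2*e^(2*t) - 2*t^2*e^(t) + t^2)
K′′′(t) = (t^3*e^(2*t) + t^3*e^(t) - 2*e^(3*t) + 6*e^(2*t) - 6*e^(t) + 2)/(t^3*e^(3*t) - 3*t^3*e^(2*t) + 3*t^3*e^(t) - t^3)

κ_3 = K′′′(0) = 0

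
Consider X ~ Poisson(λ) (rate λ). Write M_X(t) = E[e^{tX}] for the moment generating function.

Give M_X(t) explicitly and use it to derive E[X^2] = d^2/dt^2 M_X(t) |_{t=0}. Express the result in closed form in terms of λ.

E[X^2] = M^(2)(0) = λ*(λ + 1)

M_X(t) = e^(λ*(e^(t) - 1))
M^(2)(t) = (λ^2*e^(2*t)*e^(λ*e^(t)) + λ*e^(t)*e^(λ*e^(t)))*e^(-λ)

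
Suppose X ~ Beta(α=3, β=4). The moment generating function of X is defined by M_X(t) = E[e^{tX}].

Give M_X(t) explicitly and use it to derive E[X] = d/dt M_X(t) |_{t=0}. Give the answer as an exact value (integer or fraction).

E[X] = M′(0) = 3/7

M_X(t) = ₁F₁(3; 7; t)
M′(t) = 3*₁F₁(4; 8; t)/7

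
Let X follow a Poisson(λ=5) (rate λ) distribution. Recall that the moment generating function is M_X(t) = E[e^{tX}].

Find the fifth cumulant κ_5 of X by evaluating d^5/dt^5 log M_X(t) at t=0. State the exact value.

M_X(t) = e^(5*e^(t) - 5)
K_X(t) = log M_X(t) = 5*e^(t) - 5
dK/dt = 5*e^(t)
d^2K/dt^2 = 5*e^(t)
d^3K/dt^3 = 5*e^(t)
d^4K/dt^4 = 5*e^(t)
d^5K/dt^5 = 5*e^(t)

κ_5 = d^5K/dt^5 |_{t=0} = 5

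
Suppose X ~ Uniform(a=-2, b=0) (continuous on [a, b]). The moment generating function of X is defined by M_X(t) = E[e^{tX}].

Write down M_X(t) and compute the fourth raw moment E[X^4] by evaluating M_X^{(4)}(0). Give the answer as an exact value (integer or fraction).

M_X(t) = (1 - e^(-2*t))/(2*t)
D^4[M](t) = (-8*t^4 - 16*t^3 - 24*t^2 - 24*t + 12*e^(2*t) - 12)*e^(-2*t)/t^5

E[X^4] = D^4[M](0) = 16/5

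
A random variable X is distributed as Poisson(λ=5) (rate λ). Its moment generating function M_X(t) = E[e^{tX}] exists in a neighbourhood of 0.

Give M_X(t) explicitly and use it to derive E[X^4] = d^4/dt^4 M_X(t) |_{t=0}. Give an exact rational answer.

E[X^4] = M′′′′(0) = 1555

M_X(t) = e^(5*e^(t) - 5)
M′(t) = 5*e^(-5)*e^(t)*e^(5*e^(t))
M′′(t) = (25*e^(2*t)*e^(5*e^(t)) + 5*e^(t)*e^(5*e^(t)))*e^(-5)
M′′′(t) = (125*e^(3*t)*e^(5*e^(t)) + 75*e^(2*t)*e^(5*e^(t)) + 5*e^(t)*e^(5*e^(t)))*e^(-5)
M′′′′(t) = (625*e^(4*t)*e^(5*e^(t)) + 750*e^(3*t)*e^(5*e^(t)) + 175*e^(2*t)*e^(5*e^(t)) + 5*e^(t)*e^(5*e^(t)))*e^(-5)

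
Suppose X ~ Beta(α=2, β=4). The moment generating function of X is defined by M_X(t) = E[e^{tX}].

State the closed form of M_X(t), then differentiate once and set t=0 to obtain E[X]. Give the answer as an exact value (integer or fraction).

E[X] = M^(1)(0) = 1/3

M_X(t) = ₁F₁(2; 6; t)
M^(1)(t) = ₁F₁(3; 7; t)/3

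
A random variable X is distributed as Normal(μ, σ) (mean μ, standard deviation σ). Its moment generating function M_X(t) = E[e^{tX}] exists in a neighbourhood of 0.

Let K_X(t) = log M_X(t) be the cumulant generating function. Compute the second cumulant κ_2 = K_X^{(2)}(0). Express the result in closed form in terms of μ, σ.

M_X(t) = e^(μ*t + σ^2*t^2/2)
K_X(t) = log M_X(t) = μ*t + σ^2*t^2/2
K^(2)(t) = σ^2

κ_2 = K^(2)(0) = σ^2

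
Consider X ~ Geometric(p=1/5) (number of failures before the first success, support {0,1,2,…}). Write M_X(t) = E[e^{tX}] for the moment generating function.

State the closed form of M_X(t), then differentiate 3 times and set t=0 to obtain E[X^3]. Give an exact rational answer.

E[X^3] = D^3[M](0) = 484

M_X(t) = 1/(5*(1 - 4*e^(t)/5))
D^3[M](t) = (64*e^(3*t) + 320*e^(2*t) + 100*e^(t))/(256*e^(4*t) - 1280*e^(3*t) + 2400*e^(2*t) - 2000*e^(t) + 625)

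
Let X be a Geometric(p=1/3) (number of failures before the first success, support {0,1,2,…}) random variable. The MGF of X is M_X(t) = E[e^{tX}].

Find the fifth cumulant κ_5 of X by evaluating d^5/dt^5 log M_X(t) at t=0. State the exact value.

M_X(t) = 1/(3*(1 - 2*e^(t)/3))
K_X(t) = log M_X(t) = -log(1 - 2*e^(t)/3) - log(3)
D^5[K](t) = (-48*e^(4*t) - 792*e^(3*t) - 1188*e^(2*t) - 162*e^(t))/(32*e^(5*t) - 240*e^(4*t) + 720*e^(3*t) - 1080*e^(2*t) + 810*e^(t) - 243)

κ_5 = D^5[K](0) = 2190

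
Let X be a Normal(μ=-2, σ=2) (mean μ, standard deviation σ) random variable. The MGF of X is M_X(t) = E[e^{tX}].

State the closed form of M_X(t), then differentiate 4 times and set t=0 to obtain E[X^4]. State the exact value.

M_X(t) = e^(2*t^2 - 2*t)
M^(4)(t) = (256*t^4*e^(2*t^2) - 512*t^3*e^(2*t^2) + 768*t^2*e^(2*t^2) - 512*t*e^(2*t^2) + 160*e^(2*t^2))*e^(-2*t)

E[X^4] = M^(4)(0) = 160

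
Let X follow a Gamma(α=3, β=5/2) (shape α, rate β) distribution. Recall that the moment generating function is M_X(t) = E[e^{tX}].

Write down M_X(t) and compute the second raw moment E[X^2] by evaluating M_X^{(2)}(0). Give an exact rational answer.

M_X(t) = 125/(8*(5/2 - t)^3)
dM/dt = 750/(16*t^4 - 160*t^3 + 600*t^2 - 1000*t + 625)
d^2M/dt^2 = -6000/(32*t^5 - 400*t^4 + 2000*t^3 - 5000*t^2 + 6250*t - 3125)

E[X^2] = d^2M/dt^2 |_{t=0} = 48/25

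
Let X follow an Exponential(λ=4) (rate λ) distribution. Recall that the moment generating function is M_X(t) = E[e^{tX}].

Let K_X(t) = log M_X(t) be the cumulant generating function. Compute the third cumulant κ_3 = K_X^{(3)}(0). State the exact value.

M_X(t) = 4/(4 - t)
K_X(t) = log M_X(t) = -log(4 - t) + 2*log(2)
dK/dt = -1/(t - 4)
d^2K/dt^2 = 1/(t^2 - 8*t + 16)
d^3K/dt^3 = -2/(t^3 - 12*t^2 + 48*t - 64)

κ_3 = d^3K/dt^3 |_{t=0} = 1/32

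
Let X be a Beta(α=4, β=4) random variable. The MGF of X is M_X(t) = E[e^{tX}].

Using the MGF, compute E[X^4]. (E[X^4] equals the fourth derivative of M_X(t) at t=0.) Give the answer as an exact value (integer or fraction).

E[X^4] = M′′′′(0) = 7/66

M_X(t) = ₁F₁(4; 8; t)
M′(t) = ₁F₁(5; 9; t)/2
M′′(t) = 5*₁F₁(6; 10; t)/18
M′′′(t) = ₁F₁(7; 11; t)/6
M′′′′(t) = 7*₁F₁(8; 12; t)/66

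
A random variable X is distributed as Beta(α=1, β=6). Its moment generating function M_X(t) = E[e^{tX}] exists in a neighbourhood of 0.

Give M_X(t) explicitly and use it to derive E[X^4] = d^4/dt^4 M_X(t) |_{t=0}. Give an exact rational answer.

M_X(t) = ₁F₁(1; 7; t)
M′(t) = ₁F₁(2; 8; t)/7
M′′(t) = ₁F₁(3; 9; t)/28
M′′′(t) = ₁F₁(4; 10; t)/84
M′′′′(t) = ₁F₁(5; 11; t)/210

E[X^4] = M′′′′(0) = 1/210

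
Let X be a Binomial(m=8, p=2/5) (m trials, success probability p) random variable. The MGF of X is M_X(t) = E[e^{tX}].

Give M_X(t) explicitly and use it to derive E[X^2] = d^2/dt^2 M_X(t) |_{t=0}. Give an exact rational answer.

M_X(t) = (2*e^(t)/5 + 3/5)^8

E[X^2] = d^2M/dt^2 |_{t=0} = 304/25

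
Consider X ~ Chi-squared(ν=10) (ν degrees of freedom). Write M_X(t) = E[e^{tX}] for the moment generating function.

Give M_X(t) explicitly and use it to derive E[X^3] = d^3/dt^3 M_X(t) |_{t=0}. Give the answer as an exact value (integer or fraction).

M_X(t) = (1 - 2*t)^(-5)
M′(t) = 10/(64*t^6 - 192*t^5 + 240*t^4 - 160*t^3 + 60*t^2 - 12*t + 1)
M′′(t) = -120/(128*t^7 - 448*t^6 + 672*t^5 - 560*t^4 + 280*t^3 - 84*t^2 + 14*t - 1)
M′′′(t) = 1680/(256*t^8 - 1024*t^7 + 1792*t^6 - 1792*t^5 + 1120*t^4 - 448*t^3 + 112*t^2 - 16*t + 1)

E[X^3] = M′′′(0) = 1680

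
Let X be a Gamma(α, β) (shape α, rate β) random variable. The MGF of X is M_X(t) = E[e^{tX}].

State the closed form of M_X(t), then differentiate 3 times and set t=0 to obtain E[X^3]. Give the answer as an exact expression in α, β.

M_X(t) = (β/(β - t))^α
M^(3)(t) = (-α^3*β^α*(1/(β - t))^α - 3*α^2*β^α*(1/(β - t))^α - 2*α*β^α*(1/(β - t))^α)/(-β^3 + 3*β^2*t - 3*β*t^2 + t^3)

E[X^3] = M^(3)(0) = α*(α^2 + 3*α + 2)/β^3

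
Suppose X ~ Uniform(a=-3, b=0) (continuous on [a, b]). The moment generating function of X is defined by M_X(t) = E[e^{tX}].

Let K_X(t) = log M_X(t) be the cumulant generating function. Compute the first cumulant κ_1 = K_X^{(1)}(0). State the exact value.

M_X(t) = (1 - e^(-3*t))/(3*t)
K_X(t) = log M_X(t) = -log(t) + log(1 - e^(-3*t)) - log(3)
dK/dt = (3*t - e^(3*t) + 1)/(t*e^(3*t) - t)

κ_1 = dK/dt |_{t=0} = -3/2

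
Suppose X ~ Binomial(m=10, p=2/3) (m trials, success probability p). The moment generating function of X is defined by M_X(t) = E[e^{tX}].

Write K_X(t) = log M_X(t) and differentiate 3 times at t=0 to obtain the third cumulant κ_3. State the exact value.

κ_3 = K^(3)(0) = -20/27

M_X(t) = (2*e^(t)/3 + 1/3)^10
K_X(t) = log M_X(t) = 10*log(2*e^(t)/3 + 1/3)
K^(3)(t) = (-40*e^(2*t) + 20*e^(t))/(8*e^(3*t) + 12*e^(2*t) + 6*e^(t) + 1)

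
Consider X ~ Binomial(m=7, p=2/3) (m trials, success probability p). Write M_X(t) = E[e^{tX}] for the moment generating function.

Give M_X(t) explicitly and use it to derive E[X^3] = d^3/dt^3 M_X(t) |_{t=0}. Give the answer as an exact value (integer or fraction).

M_X(t) = (2*e^(t)/3 + 1/3)^7
M′(t) = 896*e^(7*t)/2187 + 896*e^(6*t)/729 + 1120*e^(5*t)/729 + 2240*e^(4*t)/2187 + 280*e^(3*t)/729 + 56*e^(2*t)/729 + 14*e^(t)/2187
M′′(t) = 6272*e^(7*t)/2187 + 1792*e^(6*t)/243 + 5600*e^(5*t)/729 + 8960*e^(4*t)/2187 + 280*e^(3*t)/243 + 112*e^(2*t)/729 + 14*e^(t)/2187
M′′′(t) = 43904*e^(7*t)/2187 + 3584*e^(6*t)/81 + 28000*e^(5*t)/729 + 35840*e^(4*t)/2187 + 280*e^(3*t)/81 + 224*e^(2*t)/729 + 14*e^(t)/2187

E[X^3] = M′′′(0) = 1106/9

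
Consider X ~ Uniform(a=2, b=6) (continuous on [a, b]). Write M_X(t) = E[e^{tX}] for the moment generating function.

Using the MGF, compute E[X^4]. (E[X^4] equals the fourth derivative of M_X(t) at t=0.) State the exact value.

M_X(t) = (e^(6*t) - e^(2*t))/(4*t)
D^4[M](t) = (324*t^4*e^(6*t) - 4*t^4*e^(2*t) - 216*t^3*e^(6*t) + 8*t^3*e^(2*t) + 108*t^2*e^(6*t) - 12*t^2*e^(2*t) - 36*t*e^(6*t) + 12*t*e^(2*t) + 6*e^(6*t) - 6*e^(2*t))/t^5

E[X^4] = D^4[M](0) = 1936/5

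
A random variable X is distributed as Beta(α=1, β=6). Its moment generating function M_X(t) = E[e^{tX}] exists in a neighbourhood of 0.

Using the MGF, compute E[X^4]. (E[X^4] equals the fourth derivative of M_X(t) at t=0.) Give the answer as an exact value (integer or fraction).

M_X(t) = ₁F₁(1; 7; t)
dM/dt = ₁F₁(2; 8; t)/7
d^2M/dt^2 = ₁F₁(3; 9; t)/28
d^3M/dt^3 = ₁F₁(4; 10; t)/84
d^4M/dt^4 = ₁F₁(5; 11; t)/210

E[X^4] = d^4M/dt^4 |_{t=0} = 1/210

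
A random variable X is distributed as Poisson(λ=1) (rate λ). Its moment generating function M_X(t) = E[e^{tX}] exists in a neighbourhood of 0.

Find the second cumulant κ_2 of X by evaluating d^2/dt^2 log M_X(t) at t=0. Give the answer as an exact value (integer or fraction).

M_X(t) = e^(e^(t) - 1)
K_X(t) = log M_X(t) = e^(t) - 1
D^2[K](t) = e^(t)

κ_2 = D^2[K](0) = 1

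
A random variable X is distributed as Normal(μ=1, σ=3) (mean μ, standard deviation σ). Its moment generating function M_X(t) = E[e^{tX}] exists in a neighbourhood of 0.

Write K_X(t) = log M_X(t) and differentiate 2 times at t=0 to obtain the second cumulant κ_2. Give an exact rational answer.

M_X(t) = e^(9*t^2/2 + t)
K_X(t) = log M_X(t) = 9*t^2/2 + t
K^(2)(t) = 9

κ_2 = K^(2)(0) = 9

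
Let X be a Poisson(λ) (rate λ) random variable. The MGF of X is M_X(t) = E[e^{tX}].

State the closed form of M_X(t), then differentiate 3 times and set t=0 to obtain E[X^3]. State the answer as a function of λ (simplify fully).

E[X^3] = M^(3)(0) = λ*(λ^2 + 3*λ + 1)

M_X(t) = e^(λ*(e^(t) - 1))
M^(3)(t) = (λ^3*e^(3*t)*e^(λ*e^(t)) + 3*λ^2*e^(2*t)*e^(λ*e^(t)) + λ*e^(t)*e^(λ*e^(t)))*e^(-λ)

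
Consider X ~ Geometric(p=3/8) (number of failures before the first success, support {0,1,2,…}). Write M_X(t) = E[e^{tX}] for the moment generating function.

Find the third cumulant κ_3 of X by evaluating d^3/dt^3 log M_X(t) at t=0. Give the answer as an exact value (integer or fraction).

M_X(t) = 3/(8*(1 - 5*e^(t)/8))
K_X(t) = log M_X(t) = -log(1 - 5*e^(t)/8) - 3*log(2) + log(3)
D^3[K](t) = (-200*e^(2*t) - 320*e^(t))/(125*e^(3*t) - 600*e^(2*t) + 960*e^(t) - 512)

κ_3 = D^3[K](0) = 520/27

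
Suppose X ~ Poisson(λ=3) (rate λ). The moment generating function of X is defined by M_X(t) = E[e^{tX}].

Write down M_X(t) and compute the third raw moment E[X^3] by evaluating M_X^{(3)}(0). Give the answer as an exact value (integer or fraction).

M_X(t) = e^(3*e^(t) - 3)
D^3[M](t) = (27*e^(3*t)*e^(3*e^(t)) + 27*e^(2*t)*e^(3*e^(t)) + 3*e^(t)*e^(3*e^(t)))*e^(-3)

E[X^3] = D^3[M](0) = 57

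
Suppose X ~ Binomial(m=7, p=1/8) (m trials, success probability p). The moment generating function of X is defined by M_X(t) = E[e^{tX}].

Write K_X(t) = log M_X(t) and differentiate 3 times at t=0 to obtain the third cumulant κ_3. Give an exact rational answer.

M_X(t) = (e^(t)/8 + 7/8)^7
K_X(t) = log M_X(t) = 7*log(e^(t)/8 + 7/8)
dK/dt = 7*e^(t)/(e^(t) + 7)
d^2K/dt^2 = 49*e^(t)/(e^(2*t) + 14*e^(t) + 49)
d^3K/dt^3 = (-49*e^(2*t) + 343*e^(t))/(e^(3*t) + 21*e^(2*t) + 147*e^(t) + 343)

κ_3 = d^3K/dt^3 |_{t=0} = 147/256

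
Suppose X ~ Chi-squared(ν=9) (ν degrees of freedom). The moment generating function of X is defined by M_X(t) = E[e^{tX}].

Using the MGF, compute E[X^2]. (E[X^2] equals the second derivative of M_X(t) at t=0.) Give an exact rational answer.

E[X^2] = M′′(0) = 99

M_X(t) = (1 - 2*t)^(-9/2)
M′(t) = -9/(32*t^5*√(1 - 2*t) - 80*t^4*√(1 - 2*t) + 80*t^3*√(1 - 2*t) - 40*t^2*√(1 - 2*t) + 10*t*√(1 - 2*t) - √(1 - 2*t))
M′′(t) = 99/(64*t^6*√(1 - 2*t) - 192*t^5*√(1 - 2*t) + 240*t^4*√(1 - 2*t) - 160*t^3*√(1 - 2*t) + 60*t^2*√(1 - 2*t) - 12*t*√(1 - 2*t) + √(1 - 2*t))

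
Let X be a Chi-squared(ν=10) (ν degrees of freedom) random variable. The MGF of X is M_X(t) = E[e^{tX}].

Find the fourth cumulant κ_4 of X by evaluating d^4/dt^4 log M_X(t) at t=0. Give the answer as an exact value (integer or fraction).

M_X(t) = (1 - 2*t)^(-5)
K_X(t) = log M_X(t) = -5*log(1 - 2*t)
dK/dt = -10/(2*t - 1)
d^2K/dt^2 = 20/(4*t^2 - 4*t + 1)
d^3K/dt^3 = -80/(8*t^3 - 12*t^2 + 6*t - 1)
d^4K/dt^4 = 480/(16*t^4 - 32*t^3 + 24*t^2 - 8*t + 1)

κ_4 = d^4K/dt^4 |_{t=0} = 480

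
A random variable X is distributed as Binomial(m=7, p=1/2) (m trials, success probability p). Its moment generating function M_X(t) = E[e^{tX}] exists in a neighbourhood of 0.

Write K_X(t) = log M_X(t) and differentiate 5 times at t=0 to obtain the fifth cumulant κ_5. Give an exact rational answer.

κ_5 = K′′′′′(0) = 0

M_X(t) = (e^(t)/2 + 1/2)^7
K_X(t) = log M_X(t) = 7*log(e^(t)/2 + 1/2)
K′(t) = 7*e^(t)/(e^(t) + 1)
K′′(t) = 7*e^(t)/(e^(2*t) + 2*e^(t) + 1)
K′′′(t) = (-7*e^(2*t) + 7*e^(t))/(e^(3*t) + 3*e^(2*t) + 3*e^(t) + 1)
K′′′′(t) = (7*e^(3*t) - 28*e^(2*t) + 7*e^(t))/(e^(4*t) + 4*e^(3*t) + 6*e^(2*t) + 4*e^(t) + 1)
K′′′′′(t) = (-7*e^(4*t) + 77*e^(3*t) - 77*e^(2*t) + 7*e^(t))/(e^(5*t) + 5*e^(4*t) + 10*e^(3*t) + 10*e^(2*t) + 5*e^(t) + 1)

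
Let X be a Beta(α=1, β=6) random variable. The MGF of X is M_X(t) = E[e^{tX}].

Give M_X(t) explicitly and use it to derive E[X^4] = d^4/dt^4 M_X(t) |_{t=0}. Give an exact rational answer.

M_X(t) = ₁F₁(1; 7; t)
M′(t) = ₁F₁(2; 8; t)/7
M′′(t) = ₁F₁(3; 9; t)/28
M′′′(t) = ₁F₁(4; 10; t)/84
M′′′′(t) = ₁F₁(5; 11; t)/210

E[X^4] = M′′′′(0) = 1/210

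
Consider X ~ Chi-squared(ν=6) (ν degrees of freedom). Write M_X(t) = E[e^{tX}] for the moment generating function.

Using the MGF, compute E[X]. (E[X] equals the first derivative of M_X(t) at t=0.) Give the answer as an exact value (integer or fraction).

M_X(t) = (1 - 2*t)^(-3)
dM/dt = 6/(16*t^4 - 32*t^3 + 24*t^2 - 8*t + 1)

E[X] = dM/dt |_{t=0} = 6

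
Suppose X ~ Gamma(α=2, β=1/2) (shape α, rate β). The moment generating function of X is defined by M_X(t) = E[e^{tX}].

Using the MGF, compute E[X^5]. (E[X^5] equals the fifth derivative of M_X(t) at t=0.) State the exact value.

E[X^5] = M^(5)(0) = 23040

M_X(t) = 1/(4*(1/2 - t)^2)
M^(5)(t) = -23040/(128*t^7 - 448*t^6 + 672*t^5 - 560*t^4 + 280*t^3 - 84*t^2 + 14*t - 1)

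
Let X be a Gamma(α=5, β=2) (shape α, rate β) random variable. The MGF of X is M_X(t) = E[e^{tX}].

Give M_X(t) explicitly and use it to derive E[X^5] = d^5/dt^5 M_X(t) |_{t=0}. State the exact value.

E[X^5] = M^(5)(0) = 945/2

M_X(t) = 32/(2 - t)^5
M^(5)(t) = 483840/(t^10 - 20*t^9 + 180*t^8 - 960*t^7 + 3360*t^6 - 8064*t^5 + 13440*t^4 - 15360*t^3 + 11520*t^2 - 5120*t + 1024)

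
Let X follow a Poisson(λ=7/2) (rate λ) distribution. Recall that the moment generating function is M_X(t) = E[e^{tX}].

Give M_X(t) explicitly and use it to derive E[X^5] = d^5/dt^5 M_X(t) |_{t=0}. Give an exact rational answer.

M_X(t) = e^(7*e^(t)/2 - 7/2)
M^(5)(t) = (16807*e^(5*t)*e^(7*e^(t)/2) + 48020*e^(4*t)*e^(7*e^(t)/2) + 34300*e^(3*t)*e^(7*e^(t)/2) + 5880*e^(2*t)*e^(7*e^(t)/2) + 112*e^(t)*e^(7*e^(t)/2))*e^(-7/2)/32

E[X^5] = M^(5)(0) = 105119/32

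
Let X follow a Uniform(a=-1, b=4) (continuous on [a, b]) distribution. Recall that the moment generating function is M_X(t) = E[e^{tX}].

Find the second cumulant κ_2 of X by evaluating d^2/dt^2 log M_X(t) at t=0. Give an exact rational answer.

κ_2 = d^2K/dt^2 |_{t=0} = 25/12

M_X(t) = (e^(4*t) - e^(-t))/(5*t)
K_X(t) = log M_X(t) = -log(t) + log(e^(4*t) - e^(-t)) - log(5)
dK/dt = (4*t*e^(5*t) + t - e^(5*t) + 1)/(t*e^(5*t) - t)
d^2K/dt^2 = (-25*t^2*e^(5*t) + e^(10*t) - 2*e^(5*t) + 1)/(t^2*e^(10*t) - 2*t^2*e^(5*t) + t^2)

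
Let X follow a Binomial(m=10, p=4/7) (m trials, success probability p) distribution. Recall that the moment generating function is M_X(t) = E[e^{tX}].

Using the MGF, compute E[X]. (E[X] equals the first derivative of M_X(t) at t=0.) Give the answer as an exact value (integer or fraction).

E[X] = D[M](0) = 40/7

M_X(t) = (4*e^(t)/7 + 3/7)^10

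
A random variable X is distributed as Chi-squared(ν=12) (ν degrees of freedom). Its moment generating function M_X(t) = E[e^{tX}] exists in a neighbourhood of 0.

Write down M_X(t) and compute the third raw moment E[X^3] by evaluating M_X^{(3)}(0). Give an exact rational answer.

E[X^3] = d^3M/dt^3 |_{t=0} = 2688

M_X(t) = (1 - 2*t)^(-6)
dM/dt = -12/(128*t^7 - 448*t^6 + 672*t^5 - 560*t^4 + 280*t^3 - 84*t^2 + 14*t - 1)
d^2M/dt^2 = 168/(256*t^8 - 1024*t^7 + 1792*t^6 - 1792*t^5 + 1120*t^4 - 448*t^3 + 112*t^2 - 16*t + 1)
d^3M/dt^3 = -2688/(512*t^9 - 2304*t^8 + 4608*t^7 - 5376*t^6 + 4032*t^5 - 2016*t^4 + 672*t^3 - 144*t^2 + 18*t - 1)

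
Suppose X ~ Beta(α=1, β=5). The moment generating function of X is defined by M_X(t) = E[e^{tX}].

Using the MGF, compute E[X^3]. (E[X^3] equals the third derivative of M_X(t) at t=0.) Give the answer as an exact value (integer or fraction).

M_X(t) = ₁F₁(1; 6; t)
M′(t) = ₁F₁(2; 7; t)/6
M′′(t) = ₁F₁(3; 8; t)/21
M′′′(t) = ₁F₁(4; 9; t)/56

E[X^3] = M′′′(0) = 1/56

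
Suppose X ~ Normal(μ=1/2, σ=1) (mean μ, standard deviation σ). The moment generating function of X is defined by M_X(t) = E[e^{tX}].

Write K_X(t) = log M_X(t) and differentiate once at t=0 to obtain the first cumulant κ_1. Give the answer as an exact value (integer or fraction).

κ_1 = K′(0) = 1/2

M_X(t) = e^(t^2/2 + t/2)
K_X(t) = log M_X(t) = t^2/2 + t/2
K′(t) = t + 1/2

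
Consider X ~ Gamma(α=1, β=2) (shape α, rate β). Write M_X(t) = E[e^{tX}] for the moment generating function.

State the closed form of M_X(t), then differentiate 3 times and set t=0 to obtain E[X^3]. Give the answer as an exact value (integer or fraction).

M_X(t) = 2/(2 - t)
dM/dt = 2/(t^2 - 4*t + 4)
d^2M/dt^2 = -4/(t^3 - 6*t^2 + 12*t - 8)
d^3M/dt^3 = 12/(t^4 - 8*t^3 + 24*t^2 - 32*t + 16)

E[X^3] = d^3M/dt^3 |_{t=0} = 3/4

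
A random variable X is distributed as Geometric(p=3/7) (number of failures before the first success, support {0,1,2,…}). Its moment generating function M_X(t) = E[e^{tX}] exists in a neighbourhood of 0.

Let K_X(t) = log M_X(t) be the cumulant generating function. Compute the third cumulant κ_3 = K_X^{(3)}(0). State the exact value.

κ_3 = K^(3)(0) = 308/27

M_X(t) = 3/(7*(1 - 4*e^(t)/7))
K_X(t) = log M_X(t) = -log(1 - 4*e^(t)/7) - log(7) + log(3)
K^(3)(t) = (-112*e^(2*t) - 196*e^(t))/(64*e^(3*t) - 336*e^(2*t) + 588*e^(t) - 343)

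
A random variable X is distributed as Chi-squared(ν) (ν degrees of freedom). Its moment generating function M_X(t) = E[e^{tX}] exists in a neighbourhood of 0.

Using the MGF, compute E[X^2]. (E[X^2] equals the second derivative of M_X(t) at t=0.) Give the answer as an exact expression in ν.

E[X^2] = d^2M/dt^2 |_{t=0} = ν*(ν + 2)

M_X(t) = (1 - 2*t)^(-ν/2)
dM/dt = -ν/(2*t*(1 - 2*t)^(ν/2) - (1 - 2*t)^(ν/2))
d^2M/dt^2 = (ν^2 + 2*ν)/(4*t^2*(1 - 2*t)^(ν/2) - 4*t*(1 - 2*t)^(ν/2) + (1 - 2*t)^(ν/2))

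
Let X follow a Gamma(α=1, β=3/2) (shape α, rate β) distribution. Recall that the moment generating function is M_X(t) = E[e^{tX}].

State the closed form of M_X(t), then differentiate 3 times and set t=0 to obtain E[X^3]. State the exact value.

M_X(t) = 3/(2*(3/2 - t))
M′(t) = 6/(4*t^2 - 12*t + 9)
M′′(t) = -24/(8*t^3 - 36*t^2 + 54*t - 27)
M′′′(t) = 144/(16*t^4 - 96*t^3 + 216*t^2 - 216*t + 81)

E[X^3] = M′′′(0) = 16/9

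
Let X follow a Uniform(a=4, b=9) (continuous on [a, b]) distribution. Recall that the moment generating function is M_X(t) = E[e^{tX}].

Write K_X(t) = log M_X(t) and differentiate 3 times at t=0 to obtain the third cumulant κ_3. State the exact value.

M_X(t) = (e^(9*t) - e^(4*t))/(5*t)
K_X(t) = log M_X(t) = -log(t) + log(e^(9*t) - e^(4*t)) - log(5)
D^3[K](t) = (125*t^3*e^(10*t) + 125*t^3*e^(5*t) - 2*e^(15*t) + 6*e^(10*t) - 6*e^(5*t) + 2)/(t^3*e^(15*t) - 3*t^3*e^(10*t) + 3*t^3*e^(5*t) - t^3)

κ_3 = D^3[K](0) = 0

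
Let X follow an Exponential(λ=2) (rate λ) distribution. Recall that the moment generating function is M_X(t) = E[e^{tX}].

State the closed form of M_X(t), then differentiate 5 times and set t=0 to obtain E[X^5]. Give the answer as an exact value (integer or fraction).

M_X(t) = 2/(2 - t)
dM/dt = 2/(t^2 - 4*t + 4)
d^2M/dt^2 = -4/(t^3 - 6*t^2 + 12*t - 8)
d^3M/dt^3 = 12/(t^4 - 8*t^3 + 24*t^2 - 32*t + 16)
d^4M/dt^4 = -48/(t^5 - 10*t^4 + 40*t^3 - 80*t^2 + 80*t - 32)
d^5M/dt^5 = 240/(t^6 - 12*t^5 + 60*t^4 - 160*t^3 + 240*t^2 - 192*t + 64)

E[X^5] = d^5M/dt^5 |_{t=0} = 15/4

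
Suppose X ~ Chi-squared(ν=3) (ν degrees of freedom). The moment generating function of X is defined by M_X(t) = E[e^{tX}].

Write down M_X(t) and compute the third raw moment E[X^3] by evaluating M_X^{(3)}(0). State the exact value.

E[X^3] = D^3[M](0) = 105

M_X(t) = (1 - 2*t)^(-3/2)
D^3[M](t) = 105/(16*t^4*√(1 - 2*t) - 32*t^3*√(1 - 2*t) + 24*t^2*√(1 - 2*t) - 8*t*√(1 - 2*t) + √(1 - 2*t))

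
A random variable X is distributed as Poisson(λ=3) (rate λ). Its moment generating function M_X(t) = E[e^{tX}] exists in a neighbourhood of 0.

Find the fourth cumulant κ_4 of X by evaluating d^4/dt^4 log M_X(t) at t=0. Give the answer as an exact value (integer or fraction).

κ_4 = K′′′′(0) = 3

M_X(t) = e^(3*e^(t) - 3)
K_X(t) = log M_X(t) = 3*e^(t) - 3
K′(t) = 3*e^(t)
K′′(t) = 3*e^(t)
K′′′(t) = 3*e^(t)
K′′′′(t) = 3*e^(t)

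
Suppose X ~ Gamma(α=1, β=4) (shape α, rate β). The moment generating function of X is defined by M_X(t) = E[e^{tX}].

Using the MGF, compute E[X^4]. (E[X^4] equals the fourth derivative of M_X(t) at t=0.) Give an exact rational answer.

E[X^4] = M^(4)(0) = 3/32

M_X(t) = 4/(4 - t)
M^(4)(t) = -96/(t^5 - 20*t^4 + 160*t^3 - 640*t^2 + 1280*t - 1024)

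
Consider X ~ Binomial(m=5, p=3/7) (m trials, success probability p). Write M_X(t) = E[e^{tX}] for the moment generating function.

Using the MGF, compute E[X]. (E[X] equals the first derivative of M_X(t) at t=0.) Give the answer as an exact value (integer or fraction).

M_X(t) = (3*e^(t)/7 + 4/7)^5
dM/dt = 1215*e^(5*t)/16807 + 6480*e^(4*t)/16807 + 12960*e^(3*t)/16807 + 11520*e^(2*t)/16807 + 3840*e^(t)/16807

E[X] = dM/dt |_{t=0} = 15/7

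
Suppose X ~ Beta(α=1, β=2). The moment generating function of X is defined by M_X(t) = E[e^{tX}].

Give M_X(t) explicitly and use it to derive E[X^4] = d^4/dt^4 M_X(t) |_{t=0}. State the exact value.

E[X^4] = d^4M/dt^4 |_{t=0} = 1/15

M_X(t) = ₁F₁(1; 3; t)
dM/dt = ₁F₁(2; 4; t)/3
d^2M/dt^2 = ₁F₁(3; 5; t)/6
d^3M/dt^3 = ₁F₁(4; 6; t)/10
d^4M/dt^4 = ₁F₁(5; 7; t)/15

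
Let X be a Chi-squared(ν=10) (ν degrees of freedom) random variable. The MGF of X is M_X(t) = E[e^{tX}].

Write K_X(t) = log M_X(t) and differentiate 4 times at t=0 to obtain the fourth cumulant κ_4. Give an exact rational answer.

M_X(t) = (1 - 2*t)^(-5)
K_X(t) = log M_X(t) = -5*log(1 - 2*t)
K^(4)(t) = 480/(16*t^4 - 32*t^3 + 24*t^2 - 8*t + 1)

κ_4 = K^(4)(0) = 480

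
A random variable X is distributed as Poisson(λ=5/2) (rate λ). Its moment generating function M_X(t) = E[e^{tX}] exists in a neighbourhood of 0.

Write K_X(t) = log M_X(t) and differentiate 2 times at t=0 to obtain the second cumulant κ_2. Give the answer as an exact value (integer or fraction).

κ_2 = d^2K/dt^2 |_{t=0} = 5/2

M_X(t) = e^(5*e^(t)/2 - 5/2)
K_X(t) = log M_X(t) = 5*e^(t)/2 - 5/2
dK/dt = 5*e^(t)/2
d^2K/dt^2 = 5*e^(t)/2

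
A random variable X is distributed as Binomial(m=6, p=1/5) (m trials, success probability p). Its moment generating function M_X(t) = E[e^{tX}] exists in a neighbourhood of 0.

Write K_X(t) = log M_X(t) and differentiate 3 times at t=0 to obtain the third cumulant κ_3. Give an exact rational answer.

κ_3 = K′′′(0) = 72/125

M_X(t) = (e^(t)/5 + 4/5)^6
K_X(t) = log M_X(t) = 6*log(e^(t)/5 + 4/5)
K′(t) = 6*e^(t)/(e^(t) + 4)
K′′(t) = 24*e^(t)/(e^(2*t) + 8*e^(t) + 16)
K′′′(t) = (-24*e^(2*t) + 96*e^(t))/(e^(3*t) + 12*e^(2*t) + 48*e^(t) + 64)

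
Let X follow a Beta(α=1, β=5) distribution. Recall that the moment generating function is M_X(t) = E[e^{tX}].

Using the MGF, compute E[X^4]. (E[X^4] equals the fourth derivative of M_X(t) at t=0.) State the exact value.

M_X(t) = ₁F₁(1; 6; t)
D^4[M](t) = ₁F₁(5; 10; t)/126

E[X^4] = D^4[M](0) = 1/126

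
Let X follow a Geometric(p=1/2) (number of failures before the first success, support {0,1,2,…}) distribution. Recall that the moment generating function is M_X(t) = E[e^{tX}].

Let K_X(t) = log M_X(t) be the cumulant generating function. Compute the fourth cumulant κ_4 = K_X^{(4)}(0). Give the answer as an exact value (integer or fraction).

M_X(t) = 1/(2*(1 - e^(t)/2))
K_X(t) = log M_X(t) = -log(1 - e^(t)/2) - log(2)
D^4[K](t) = (2*e^(3*t) + 16*e^(2*t) + 8*e^(t))/(e^(4*t) - 8*e^(3*t) + 24*e^(2*t) - 32*e^(t) + 16)

κ_4 = D^4[K](0) = 26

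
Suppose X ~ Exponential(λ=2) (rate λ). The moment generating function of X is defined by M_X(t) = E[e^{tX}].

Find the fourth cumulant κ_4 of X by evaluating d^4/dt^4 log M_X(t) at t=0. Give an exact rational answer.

M_X(t) = 2/(2 - t)
K_X(t) = log M_X(t) = -log(2 - t) + log(2)
K′(t) = -1/(t - 2)
K′′(t) = 1/(t^2 - 4*t + 4)
K′′′(t) = -2/(t^3 - 6*t^2 + 12*t - 8)
K′′′′(t) = 6/(t^4 - 8*t^3 + 24*t^2 - 32*t + 16)

κ_4 = K′′′′(0) = 3/8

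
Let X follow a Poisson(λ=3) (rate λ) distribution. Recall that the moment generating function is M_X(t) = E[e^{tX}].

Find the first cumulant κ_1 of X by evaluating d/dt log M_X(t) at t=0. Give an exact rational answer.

M_X(t) = e^(3*e^(t) - 3)
K_X(t) = log M_X(t) = 3*e^(t) - 3
K^(1)(t) = 3*e^(t)

κ_1 = K^(1)(0) = 3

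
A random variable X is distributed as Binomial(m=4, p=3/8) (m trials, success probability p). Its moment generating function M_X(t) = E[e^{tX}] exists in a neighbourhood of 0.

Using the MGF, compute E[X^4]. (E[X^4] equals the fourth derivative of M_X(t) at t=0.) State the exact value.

E[X^4] = d^4M/dt^4 |_{t=0} = 10947/512

M_X(t) = (3*e^(t)/8 + 5/8)^4
dM/dt = 81*e^(4*t)/1024 + 405*e^(3*t)/1024 + 675*e^(2*t)/1024 + 375*e^(t)/1024
d^2M/dt^2 = 81*e^(4*t)/256 + 1215*e^(3*t)/1024 + 675*e^(2*t)/512 + 375*e^(t)/1024
d^3M/dt^3 = 81*e^(4*t)/64 + 3645*e^(3*t)/1024 + 675*e^(2*t)/256 + 375*e^(t)/1024
d^4M/dt^4 = 81*e^(4*t)/16 + 10935*e^(3*t)/1024 + 675*e^(2*t)/128 + 375*e^(t)/1024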